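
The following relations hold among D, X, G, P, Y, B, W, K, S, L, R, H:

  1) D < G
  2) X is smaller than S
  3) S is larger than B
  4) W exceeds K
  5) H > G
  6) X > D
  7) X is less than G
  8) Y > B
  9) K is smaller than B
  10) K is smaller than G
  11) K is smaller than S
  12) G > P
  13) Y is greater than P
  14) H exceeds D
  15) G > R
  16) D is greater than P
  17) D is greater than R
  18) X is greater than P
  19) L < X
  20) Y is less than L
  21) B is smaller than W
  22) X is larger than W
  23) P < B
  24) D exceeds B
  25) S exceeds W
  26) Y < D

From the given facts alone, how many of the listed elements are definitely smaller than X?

Directly below X: P, W, D, L.
One step further: R, K, B, Y (8 so far).
Nothing else is reachable below X; 8 in all.

8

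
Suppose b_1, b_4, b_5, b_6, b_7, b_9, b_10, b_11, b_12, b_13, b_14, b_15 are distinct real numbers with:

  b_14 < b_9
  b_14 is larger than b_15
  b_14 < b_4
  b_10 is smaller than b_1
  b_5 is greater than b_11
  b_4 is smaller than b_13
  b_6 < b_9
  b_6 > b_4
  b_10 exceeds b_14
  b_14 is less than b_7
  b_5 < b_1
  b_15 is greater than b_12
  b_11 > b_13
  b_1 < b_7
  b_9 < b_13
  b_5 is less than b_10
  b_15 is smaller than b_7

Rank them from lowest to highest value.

b_12 < b_15 < b_14 < b_4 < b_6 < b_9 < b_13 < b_11 < b_5 < b_10 < b_1 < b_7

The consecutive links are each given: b_12 < b_15; b_15 < b_14; b_14 < b_4; b_4 < b_6; b_6 < b_9; b_9 < b_13; b_13 < b_11; b_11 < b_5; b_5 < b_10; b_10 < b_1; b_1 < b_7.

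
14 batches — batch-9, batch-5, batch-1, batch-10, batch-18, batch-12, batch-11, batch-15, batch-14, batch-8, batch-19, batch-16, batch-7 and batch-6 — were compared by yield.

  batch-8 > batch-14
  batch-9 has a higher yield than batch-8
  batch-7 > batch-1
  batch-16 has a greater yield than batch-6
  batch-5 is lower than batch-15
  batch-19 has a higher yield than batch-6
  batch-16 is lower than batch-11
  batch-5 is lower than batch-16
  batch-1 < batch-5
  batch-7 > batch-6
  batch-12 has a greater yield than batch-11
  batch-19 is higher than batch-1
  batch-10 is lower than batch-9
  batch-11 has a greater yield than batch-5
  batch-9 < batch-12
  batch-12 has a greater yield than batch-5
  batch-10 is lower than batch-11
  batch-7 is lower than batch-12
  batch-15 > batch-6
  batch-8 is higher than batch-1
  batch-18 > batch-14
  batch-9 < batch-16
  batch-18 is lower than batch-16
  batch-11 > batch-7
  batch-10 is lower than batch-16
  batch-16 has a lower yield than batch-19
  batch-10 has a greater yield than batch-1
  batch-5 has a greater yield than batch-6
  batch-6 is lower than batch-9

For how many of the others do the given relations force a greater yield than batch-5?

5

Directly above batch-5: batch-16, batch-11, batch-15, batch-12.
One step further: batch-19 (5 so far).
No other element is forced above batch-5 by the given relations, so the count is 5.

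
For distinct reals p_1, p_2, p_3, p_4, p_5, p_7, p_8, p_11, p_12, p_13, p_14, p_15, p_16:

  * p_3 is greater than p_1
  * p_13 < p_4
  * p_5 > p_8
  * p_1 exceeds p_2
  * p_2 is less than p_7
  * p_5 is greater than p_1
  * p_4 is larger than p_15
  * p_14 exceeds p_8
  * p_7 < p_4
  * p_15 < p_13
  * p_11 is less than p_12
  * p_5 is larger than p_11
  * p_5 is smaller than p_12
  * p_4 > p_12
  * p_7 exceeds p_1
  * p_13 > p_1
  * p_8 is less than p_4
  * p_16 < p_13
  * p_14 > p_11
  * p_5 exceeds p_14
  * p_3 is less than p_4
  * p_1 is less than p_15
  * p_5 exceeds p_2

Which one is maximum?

p_4

Chaining downward from p_4: directly below it, p_8, p_12, p_15, p_13, p_7, p_3; then p_11, p_2, p_1, p_16, p_5; then p_14.
That covers every other element, and nothing is given above p_4, so p_4 is the maximum.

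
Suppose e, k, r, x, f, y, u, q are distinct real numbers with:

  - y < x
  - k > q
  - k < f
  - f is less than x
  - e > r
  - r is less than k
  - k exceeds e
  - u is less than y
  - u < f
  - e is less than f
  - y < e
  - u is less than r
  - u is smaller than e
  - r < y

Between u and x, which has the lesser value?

u < r and r < y give u < y.
With y < e: u < r < y < e.
With e < k: u < r < y < e < k.
With k < f: u < r < y < e < k < f.
With f < x: u < r < y < e < k < f < x.
So u < x; u is the smaller of the two.

u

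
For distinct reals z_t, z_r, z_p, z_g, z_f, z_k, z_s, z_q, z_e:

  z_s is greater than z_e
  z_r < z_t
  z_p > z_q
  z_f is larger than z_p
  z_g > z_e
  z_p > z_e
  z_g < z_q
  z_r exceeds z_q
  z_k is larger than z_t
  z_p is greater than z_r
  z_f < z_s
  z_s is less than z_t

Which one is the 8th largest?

z_g

The consecutive relations fix a unique order: z_e < z_g < z_q < z_r < z_p < z_f < z_s < z_t < z_k.
Counting 8 from the largest end gives z_g.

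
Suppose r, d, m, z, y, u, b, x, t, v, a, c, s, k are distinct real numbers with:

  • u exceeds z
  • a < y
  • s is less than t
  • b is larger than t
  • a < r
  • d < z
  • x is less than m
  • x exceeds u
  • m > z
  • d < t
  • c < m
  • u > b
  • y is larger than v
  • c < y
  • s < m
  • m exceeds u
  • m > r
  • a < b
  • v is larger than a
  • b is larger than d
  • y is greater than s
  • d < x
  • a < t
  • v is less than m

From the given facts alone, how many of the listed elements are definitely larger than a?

From a the given relations immediately reach r, v, t, y, b.
From those, u, m — 7 in total.
From those, x — 8 in total.
No other element is forced above a by the given relations, so the count is 8.

8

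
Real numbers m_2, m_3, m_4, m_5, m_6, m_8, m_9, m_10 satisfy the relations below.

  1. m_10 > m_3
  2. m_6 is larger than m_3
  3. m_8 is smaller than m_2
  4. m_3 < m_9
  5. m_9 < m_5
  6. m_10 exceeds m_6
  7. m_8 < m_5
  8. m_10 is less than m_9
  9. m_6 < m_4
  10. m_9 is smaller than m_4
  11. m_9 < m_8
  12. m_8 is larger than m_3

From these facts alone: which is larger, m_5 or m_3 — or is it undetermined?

Link the given pairs in sequence: m_3 < m_6; m_6 < m_10; m_10 < m_9; m_9 < m_5.
Chaining these gives m_3 < m_6 < m_10 < m_9 < m_5.
So m_5 is larger.

m_5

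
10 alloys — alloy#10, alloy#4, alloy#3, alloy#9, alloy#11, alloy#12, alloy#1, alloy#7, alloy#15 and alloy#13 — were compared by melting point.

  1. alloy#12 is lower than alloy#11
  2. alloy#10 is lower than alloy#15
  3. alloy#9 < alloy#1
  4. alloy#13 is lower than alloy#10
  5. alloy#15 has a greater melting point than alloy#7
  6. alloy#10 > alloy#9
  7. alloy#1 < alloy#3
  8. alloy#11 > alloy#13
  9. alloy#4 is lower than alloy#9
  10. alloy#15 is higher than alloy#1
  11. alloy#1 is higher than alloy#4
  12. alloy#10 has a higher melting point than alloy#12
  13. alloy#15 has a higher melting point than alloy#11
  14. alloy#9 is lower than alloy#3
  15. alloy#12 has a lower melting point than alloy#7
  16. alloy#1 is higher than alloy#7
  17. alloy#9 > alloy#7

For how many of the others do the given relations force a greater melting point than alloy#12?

7

From alloy#12 the given relations immediately reach alloy#11, alloy#7, alloy#10.
From those, alloy#9, alloy#1, alloy#15 — 6 in total.
From those, alloy#3 — 7 in total.
No other element is forced above alloy#12 by the given relations, so the count is 7.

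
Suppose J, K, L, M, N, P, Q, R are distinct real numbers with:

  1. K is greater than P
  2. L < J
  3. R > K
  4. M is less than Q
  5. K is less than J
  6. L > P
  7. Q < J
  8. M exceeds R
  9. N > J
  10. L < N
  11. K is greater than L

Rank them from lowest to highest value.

Each adjacent pair is fixed by a given relation: P < L; L < K; K < R; R < M; M < Q; Q < J; J < N. Chaining them end to end gives the full order.

P < L < K < R < M < Q < J < N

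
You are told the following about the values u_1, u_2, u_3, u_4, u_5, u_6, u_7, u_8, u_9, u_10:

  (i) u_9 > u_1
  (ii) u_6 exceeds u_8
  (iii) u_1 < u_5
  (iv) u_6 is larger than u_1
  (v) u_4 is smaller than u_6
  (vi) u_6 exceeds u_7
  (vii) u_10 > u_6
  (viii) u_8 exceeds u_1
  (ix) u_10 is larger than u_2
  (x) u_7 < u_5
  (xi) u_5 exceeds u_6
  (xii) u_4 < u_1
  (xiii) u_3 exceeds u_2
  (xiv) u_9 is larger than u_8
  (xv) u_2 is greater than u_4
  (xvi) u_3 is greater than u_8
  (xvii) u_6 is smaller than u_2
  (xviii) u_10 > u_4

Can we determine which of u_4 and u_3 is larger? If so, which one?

Chaining the given relations: u_4 < u_1 < u_8 < u_6 < u_2 < u_3.
So u_3 is larger.

u_3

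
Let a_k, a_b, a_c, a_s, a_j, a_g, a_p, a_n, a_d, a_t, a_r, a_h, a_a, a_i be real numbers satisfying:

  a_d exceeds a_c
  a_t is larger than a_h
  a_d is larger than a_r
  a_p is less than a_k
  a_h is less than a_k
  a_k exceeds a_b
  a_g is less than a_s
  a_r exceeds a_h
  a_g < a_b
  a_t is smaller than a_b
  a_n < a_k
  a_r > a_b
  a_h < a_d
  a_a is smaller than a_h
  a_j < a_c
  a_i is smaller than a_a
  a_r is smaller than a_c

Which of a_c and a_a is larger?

a_c

a_a < a_h and a_h < a_t give a_a < a_t.
Then a_t < a_b extends the chain to a_b.
Then a_b < a_r extends the chain to a_r.
Then a_r < a_c extends the chain to a_c.
So a_a < a_c; a_c is the larger of the two.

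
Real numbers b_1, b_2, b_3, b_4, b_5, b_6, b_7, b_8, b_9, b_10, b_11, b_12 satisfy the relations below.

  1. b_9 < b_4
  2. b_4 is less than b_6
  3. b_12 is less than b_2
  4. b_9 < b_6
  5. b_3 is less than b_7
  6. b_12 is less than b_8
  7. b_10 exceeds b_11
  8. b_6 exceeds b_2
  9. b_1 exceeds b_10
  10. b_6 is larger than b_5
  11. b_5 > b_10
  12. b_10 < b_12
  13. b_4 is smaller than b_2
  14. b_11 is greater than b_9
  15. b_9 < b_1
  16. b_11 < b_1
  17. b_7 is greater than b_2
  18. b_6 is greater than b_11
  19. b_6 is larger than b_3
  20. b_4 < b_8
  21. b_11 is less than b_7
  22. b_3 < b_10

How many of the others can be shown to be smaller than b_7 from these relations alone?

Directly below b_7: b_11, b_3, b_2.
One step further: b_9, b_12, b_4 (6 so far).
One step further: b_10 (7 so far).
Nothing else is reachable below b_7; 7 in all.

7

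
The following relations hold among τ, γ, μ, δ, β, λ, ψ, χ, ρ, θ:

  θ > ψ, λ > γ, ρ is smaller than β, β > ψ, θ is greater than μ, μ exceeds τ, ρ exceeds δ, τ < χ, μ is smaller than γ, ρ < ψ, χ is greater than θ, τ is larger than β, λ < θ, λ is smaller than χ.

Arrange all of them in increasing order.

δ < ρ < ψ < β < τ < μ < γ < λ < θ < χ

The consecutive links are each given: δ < ρ; ρ < ψ; ψ < β; β < τ; τ < μ; μ < γ; γ < λ; λ < θ; θ < χ.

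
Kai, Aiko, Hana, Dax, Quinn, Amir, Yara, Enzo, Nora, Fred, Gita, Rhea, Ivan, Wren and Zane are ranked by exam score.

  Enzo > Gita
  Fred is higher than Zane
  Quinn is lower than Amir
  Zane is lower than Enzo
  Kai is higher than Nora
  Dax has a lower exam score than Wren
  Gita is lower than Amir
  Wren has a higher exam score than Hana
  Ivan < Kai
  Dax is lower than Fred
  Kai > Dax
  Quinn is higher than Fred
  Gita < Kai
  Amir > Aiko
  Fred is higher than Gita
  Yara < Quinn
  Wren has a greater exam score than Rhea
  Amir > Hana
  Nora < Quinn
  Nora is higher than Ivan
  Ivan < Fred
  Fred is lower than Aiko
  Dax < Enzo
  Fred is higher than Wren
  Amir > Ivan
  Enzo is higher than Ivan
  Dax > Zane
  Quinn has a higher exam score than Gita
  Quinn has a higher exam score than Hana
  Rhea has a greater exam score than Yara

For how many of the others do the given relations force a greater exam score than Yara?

Directly above Yara: Rhea, Quinn.
One step further: Wren, Amir (4 so far).
One step further: Fred (5 so far).
One step further: Aiko (6 so far).
Nothing else is reachable above Yara; 6 in all.

6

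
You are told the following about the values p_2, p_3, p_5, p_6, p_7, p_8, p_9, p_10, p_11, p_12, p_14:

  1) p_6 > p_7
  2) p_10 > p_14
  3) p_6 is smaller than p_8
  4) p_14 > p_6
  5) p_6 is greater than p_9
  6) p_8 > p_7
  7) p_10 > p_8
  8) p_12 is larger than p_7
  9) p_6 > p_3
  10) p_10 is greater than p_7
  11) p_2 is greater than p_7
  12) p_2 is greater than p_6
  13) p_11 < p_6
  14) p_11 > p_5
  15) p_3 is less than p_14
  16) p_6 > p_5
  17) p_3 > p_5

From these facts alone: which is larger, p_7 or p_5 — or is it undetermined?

Following every chain through p_7: above p_7 we get p_6, p_2, p_12, p_8, p_14, p_10.
p_5 is not reached, and no chain runs the other way from p_5 to p_7.
So the given relations leave the order of p_7 and p_5 undetermined.

undetermined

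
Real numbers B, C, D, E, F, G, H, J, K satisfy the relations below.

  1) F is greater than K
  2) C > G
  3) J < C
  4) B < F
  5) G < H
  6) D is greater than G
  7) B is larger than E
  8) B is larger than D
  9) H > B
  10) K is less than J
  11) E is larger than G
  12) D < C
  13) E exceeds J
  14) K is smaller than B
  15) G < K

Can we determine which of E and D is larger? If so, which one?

undetermined

Following every chain through E: above E we get B, H, F; below E we get G, K, J.
D is not reached, and no chain runs the other way from D to E.
So the given relations leave the order of E and D undetermined.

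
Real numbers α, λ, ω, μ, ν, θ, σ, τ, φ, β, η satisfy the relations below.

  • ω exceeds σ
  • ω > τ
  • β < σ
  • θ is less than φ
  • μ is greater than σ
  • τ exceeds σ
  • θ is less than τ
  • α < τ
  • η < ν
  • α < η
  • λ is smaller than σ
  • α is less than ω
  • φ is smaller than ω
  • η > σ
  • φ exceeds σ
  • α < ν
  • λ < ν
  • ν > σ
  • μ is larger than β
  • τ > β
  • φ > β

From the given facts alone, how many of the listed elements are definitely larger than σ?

The elements the relations force above σ are τ, η, φ, ω, μ, ν — no chain reaches any other.
That is 6.

6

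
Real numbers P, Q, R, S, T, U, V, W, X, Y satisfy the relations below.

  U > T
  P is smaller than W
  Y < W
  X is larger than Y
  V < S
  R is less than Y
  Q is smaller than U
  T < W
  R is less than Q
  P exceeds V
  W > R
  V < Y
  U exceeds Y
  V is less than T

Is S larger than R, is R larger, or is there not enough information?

Following every chain through R: above R we get Q, Y, X, W, U.
S is not reached, and no chain runs the other way from S to R.
So the given relations leave the order of R and S undetermined.

undetermined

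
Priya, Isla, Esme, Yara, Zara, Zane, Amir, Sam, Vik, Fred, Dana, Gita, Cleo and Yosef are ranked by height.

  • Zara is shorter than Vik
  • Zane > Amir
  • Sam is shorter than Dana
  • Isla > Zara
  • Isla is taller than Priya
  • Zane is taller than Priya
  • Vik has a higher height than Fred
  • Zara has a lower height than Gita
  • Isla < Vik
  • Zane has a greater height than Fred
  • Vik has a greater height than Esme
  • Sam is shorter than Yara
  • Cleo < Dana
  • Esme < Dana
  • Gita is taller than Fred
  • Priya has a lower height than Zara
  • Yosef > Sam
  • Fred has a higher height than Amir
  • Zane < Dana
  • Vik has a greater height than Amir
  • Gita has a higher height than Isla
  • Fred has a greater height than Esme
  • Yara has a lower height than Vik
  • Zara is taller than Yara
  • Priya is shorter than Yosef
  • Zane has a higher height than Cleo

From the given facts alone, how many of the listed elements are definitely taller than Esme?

5

The elements the relations force above Esme are Fred, Gita, Zane, Dana, Vik — no chain reaches any other.
That is 5.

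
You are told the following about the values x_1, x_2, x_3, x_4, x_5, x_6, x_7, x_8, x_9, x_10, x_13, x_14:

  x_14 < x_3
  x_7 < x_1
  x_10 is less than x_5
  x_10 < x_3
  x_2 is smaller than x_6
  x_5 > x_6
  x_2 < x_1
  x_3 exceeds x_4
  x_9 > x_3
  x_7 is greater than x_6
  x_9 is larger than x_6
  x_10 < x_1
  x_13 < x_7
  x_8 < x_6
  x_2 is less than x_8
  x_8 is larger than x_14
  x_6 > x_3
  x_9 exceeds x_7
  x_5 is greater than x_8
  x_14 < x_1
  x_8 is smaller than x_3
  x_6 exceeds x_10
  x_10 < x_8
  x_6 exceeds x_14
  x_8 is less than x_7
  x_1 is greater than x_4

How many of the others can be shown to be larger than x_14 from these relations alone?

The elements the relations force above x_14 are x_8, x_3, x_6, x_5, x_7, x_9, x_1 — no chain reaches any other.
That is 7.

7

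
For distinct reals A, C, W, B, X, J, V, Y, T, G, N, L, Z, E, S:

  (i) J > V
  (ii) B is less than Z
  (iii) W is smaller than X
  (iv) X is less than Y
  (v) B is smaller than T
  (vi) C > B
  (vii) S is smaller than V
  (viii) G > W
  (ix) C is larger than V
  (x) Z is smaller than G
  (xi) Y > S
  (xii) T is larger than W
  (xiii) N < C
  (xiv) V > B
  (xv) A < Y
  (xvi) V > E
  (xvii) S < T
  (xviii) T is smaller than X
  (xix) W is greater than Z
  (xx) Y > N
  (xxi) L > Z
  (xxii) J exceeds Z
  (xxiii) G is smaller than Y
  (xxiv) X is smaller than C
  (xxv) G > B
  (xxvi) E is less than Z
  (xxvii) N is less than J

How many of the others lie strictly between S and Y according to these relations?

Chaining upward from S reaches: T, X, V, C, J.
Chaining downward from Y reaches: B, E, Z, W, N, T, X, A, G.
Strictly between S and Y are those in both lists: T, X — 2 elements.

2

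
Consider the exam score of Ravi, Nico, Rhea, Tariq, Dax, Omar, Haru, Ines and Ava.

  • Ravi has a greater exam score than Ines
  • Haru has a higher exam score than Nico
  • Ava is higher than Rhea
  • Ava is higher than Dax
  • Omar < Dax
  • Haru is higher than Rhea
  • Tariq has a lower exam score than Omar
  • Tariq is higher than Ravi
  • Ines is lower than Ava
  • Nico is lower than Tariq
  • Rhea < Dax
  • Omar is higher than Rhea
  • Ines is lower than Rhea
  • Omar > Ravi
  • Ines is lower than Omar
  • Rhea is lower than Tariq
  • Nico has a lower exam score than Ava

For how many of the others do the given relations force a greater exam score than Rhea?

The elements the relations force above Rhea are Tariq, Haru, Omar, Dax, Ava — no chain reaches any other.
That is 5.

5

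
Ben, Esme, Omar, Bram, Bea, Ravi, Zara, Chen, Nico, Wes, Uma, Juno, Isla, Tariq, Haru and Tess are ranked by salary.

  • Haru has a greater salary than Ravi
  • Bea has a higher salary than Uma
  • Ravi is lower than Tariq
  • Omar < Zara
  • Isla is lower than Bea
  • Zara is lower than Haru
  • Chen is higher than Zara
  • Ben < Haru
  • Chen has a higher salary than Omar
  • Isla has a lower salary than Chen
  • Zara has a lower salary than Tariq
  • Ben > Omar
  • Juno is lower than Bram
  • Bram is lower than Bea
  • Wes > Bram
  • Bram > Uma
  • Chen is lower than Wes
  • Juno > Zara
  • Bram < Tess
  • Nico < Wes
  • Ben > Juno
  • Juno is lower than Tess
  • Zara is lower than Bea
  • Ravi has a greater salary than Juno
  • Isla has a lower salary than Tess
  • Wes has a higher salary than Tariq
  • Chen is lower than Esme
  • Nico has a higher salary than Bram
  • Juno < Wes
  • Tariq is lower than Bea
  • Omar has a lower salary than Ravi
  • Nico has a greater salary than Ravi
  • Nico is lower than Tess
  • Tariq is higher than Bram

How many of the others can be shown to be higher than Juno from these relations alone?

9

From Juno the given relations immediately reach Bram, Ravi, Ben, Wes, Tess.
From those, Tariq, Nico, Haru, Bea — 9 in total.
Nothing else is reachable above Juno; 9 in all.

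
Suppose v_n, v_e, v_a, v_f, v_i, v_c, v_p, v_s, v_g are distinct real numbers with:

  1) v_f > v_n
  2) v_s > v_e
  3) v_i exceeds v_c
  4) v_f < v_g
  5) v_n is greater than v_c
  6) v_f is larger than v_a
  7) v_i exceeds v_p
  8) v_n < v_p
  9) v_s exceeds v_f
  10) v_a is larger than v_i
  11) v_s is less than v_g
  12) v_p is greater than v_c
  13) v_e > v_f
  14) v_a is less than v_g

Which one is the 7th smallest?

Chaining the given pairs: v_c < v_n < v_p < v_i < v_a < v_f < v_e < v_s < v_g.
Counting 7 from the smallest end gives v_e.

v_e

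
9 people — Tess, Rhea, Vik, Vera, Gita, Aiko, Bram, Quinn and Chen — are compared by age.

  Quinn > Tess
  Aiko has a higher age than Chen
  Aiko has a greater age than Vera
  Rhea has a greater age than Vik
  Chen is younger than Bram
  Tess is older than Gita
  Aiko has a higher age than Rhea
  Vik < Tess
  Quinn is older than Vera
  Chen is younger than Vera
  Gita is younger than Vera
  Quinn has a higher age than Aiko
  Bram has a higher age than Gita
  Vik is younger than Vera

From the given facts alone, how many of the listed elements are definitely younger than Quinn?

From Quinn the given relations immediately reach Vera, Tess, Aiko.
From those, Vik, Chen, Gita, Rhea — 7 in total.
No other element is forced below Quinn by the given relations, so the count is 7.

7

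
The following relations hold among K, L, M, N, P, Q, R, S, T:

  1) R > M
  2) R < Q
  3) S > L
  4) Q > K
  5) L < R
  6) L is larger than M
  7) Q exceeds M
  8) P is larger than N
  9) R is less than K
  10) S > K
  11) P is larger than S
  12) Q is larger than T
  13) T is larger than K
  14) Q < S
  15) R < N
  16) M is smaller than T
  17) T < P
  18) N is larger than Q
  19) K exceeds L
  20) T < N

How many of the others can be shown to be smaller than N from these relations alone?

6

Directly below N: R, T, Q.
One step further: M, L, K (6 so far).
Nothing else is reachable below N; 6 in all.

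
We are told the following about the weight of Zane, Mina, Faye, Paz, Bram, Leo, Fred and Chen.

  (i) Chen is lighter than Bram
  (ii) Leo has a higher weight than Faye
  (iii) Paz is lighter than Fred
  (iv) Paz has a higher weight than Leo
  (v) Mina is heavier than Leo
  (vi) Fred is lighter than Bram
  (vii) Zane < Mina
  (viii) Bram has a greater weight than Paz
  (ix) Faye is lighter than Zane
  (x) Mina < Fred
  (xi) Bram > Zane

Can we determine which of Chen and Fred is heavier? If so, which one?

undetermined

Following every chain through Fred: above Fred we get Bram; below Fred we get Faye, Leo, Paz, Zane, Mina.
Chen is not reached, and no chain runs the other way from Chen to Fred.
So the given relations leave the order of Fred and Chen undetermined.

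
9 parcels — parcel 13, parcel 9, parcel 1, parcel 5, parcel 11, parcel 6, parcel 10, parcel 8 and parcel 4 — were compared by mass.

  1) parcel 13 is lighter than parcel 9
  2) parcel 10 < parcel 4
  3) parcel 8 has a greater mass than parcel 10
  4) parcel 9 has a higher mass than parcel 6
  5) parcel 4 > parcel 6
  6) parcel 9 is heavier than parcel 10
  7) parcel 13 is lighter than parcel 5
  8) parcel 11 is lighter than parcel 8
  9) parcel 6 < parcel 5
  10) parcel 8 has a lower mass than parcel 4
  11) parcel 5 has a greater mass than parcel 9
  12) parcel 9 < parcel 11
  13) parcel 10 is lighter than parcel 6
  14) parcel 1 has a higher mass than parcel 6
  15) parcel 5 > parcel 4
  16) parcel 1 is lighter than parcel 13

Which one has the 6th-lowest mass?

parcel 11

Chaining the given pairs: parcel 10 < parcel 6 < parcel 1 < parcel 13 < parcel 9 < parcel 11 < parcel 8 < parcel 4 < parcel 5.
The 6th smallest is parcel 11.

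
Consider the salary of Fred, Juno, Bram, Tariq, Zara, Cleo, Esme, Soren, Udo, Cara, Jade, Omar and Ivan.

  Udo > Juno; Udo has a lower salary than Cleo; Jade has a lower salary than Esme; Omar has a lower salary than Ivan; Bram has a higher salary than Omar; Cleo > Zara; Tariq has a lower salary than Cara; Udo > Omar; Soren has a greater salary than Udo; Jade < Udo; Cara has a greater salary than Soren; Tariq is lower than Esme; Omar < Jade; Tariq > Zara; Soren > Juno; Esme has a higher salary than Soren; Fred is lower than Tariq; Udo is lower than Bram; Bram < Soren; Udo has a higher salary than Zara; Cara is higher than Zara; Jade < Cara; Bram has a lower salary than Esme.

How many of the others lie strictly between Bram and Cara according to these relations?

1

Chaining upward from Bram reaches: Soren, Esme.
Chaining downward from Cara reaches: Fred, Zara, Omar, Jade, Juno, Udo, Soren, Tariq.
Strictly between Bram and Cara are those in both lists: Soren — 1 element.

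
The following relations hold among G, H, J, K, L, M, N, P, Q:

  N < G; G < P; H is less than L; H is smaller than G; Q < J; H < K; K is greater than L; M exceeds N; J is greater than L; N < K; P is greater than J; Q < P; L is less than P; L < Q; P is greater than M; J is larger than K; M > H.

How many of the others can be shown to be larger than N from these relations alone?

5

From N the given relations immediately reach G, M, K.
From those, J, P — 5 in total.
Nothing else is reachable above N; 5 in all.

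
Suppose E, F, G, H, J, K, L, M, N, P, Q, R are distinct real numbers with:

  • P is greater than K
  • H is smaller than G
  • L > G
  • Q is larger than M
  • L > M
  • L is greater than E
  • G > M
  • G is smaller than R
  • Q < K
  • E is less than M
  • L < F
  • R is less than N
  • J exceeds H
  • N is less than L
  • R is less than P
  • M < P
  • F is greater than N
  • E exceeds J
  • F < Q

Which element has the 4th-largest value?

Piecing the relations together gives one ordering: H < J < E < M < G < R < N < L < F < Q < K < P.
The 4th largest is F.

F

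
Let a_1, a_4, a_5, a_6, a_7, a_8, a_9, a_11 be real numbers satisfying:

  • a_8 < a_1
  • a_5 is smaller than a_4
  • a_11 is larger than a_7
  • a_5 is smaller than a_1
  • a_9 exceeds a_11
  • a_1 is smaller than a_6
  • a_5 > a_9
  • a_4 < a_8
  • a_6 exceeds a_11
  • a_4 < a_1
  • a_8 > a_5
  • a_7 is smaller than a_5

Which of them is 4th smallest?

Piecing the relations together gives one ordering: a_7 < a_11 < a_9 < a_5 < a_4 < a_8 < a_1 < a_6.
Counting 4 from the smallest end gives a_5.

a_5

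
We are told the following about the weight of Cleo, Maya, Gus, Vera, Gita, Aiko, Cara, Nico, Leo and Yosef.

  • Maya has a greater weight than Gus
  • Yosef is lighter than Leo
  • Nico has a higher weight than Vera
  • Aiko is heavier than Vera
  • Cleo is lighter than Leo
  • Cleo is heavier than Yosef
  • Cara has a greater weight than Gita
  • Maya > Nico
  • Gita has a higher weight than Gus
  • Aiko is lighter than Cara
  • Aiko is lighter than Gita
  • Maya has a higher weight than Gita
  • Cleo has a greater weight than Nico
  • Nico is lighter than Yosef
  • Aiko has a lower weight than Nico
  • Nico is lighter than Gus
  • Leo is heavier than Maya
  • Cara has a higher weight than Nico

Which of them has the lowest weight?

Vera

Aiko is not least since Vera < Aiko; Nico is not least since Aiko < Nico; Gus is not least since Nico < Gus; Yosef is not least since Nico < Yosef; Gita is not least since Aiko < Gita; Cleo is not least since Yosef < Cleo; Cara is not least since Nico < Cara; Maya is not least since Gus < Maya; Leo is not least since Yosef < Leo.
Only Vera has nothing below it, so Vera is the lowest weight.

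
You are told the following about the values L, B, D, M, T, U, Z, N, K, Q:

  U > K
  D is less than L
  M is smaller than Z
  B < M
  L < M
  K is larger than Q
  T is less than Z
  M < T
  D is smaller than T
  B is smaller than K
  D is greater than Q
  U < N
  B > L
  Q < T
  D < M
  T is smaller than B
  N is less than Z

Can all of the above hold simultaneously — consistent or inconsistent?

inconsistent

Chaining the given relations yields M < T < B, so M < B. But one relation states B < M. These cannot both hold.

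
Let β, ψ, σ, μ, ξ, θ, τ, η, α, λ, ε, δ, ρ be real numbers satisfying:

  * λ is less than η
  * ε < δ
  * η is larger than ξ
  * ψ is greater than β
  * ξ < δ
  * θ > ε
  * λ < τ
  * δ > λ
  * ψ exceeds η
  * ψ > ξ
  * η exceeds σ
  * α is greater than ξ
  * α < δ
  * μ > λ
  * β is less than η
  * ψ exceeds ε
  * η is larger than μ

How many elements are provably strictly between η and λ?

1

Chaining upward from λ reaches: τ, μ, δ, ψ.
Chaining downward from η reaches: ξ, β, σ, μ.
Strictly between λ and η are those in both lists: μ — 1 element.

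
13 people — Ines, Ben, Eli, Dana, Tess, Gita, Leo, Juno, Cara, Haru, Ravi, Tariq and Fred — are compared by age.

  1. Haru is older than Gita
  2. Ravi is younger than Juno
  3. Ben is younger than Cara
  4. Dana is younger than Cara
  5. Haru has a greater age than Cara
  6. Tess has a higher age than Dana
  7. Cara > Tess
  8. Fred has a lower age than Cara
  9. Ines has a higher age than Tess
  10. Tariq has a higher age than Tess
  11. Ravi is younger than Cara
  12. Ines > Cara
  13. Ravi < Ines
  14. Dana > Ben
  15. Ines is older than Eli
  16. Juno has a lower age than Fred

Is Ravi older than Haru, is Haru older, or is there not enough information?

Haru

Following the relations from Ravi: Ravi < Juno < Fred < Cara < Haru.
So Haru is older.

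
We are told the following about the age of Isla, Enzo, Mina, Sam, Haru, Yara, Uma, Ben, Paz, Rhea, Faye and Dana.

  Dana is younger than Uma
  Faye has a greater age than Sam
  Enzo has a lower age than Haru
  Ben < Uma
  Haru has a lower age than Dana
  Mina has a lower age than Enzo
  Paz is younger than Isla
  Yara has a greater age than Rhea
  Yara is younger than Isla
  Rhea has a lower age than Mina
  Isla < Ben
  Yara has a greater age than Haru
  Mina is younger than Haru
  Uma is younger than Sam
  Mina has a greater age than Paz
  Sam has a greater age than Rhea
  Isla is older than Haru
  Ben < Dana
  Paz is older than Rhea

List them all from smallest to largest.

Each adjacent pair is fixed by a given relation: Rhea < Paz; Paz < Mina; Mina < Enzo; Enzo < Haru; Haru < Yara; Yara < Isla; Isla < Ben; Ben < Dana; Dana < Uma; Uma < Sam; Sam < Faye. Chaining them end to end gives the full order.

Rhea < Paz < Mina < Enzo < Haru < Yara < Isla < Ben < Dana < Uma < Sam < Faye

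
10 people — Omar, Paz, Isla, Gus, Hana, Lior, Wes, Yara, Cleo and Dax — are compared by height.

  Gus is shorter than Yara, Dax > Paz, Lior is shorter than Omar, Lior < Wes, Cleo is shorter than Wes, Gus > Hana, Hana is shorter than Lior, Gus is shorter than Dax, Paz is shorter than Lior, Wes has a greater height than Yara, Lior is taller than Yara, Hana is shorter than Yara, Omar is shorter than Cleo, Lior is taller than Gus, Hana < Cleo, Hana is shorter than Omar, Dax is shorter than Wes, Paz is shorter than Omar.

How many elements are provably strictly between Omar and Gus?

The relations place Gus below Omar. An element lies strictly between them when it is forced above Gus and also forced below Omar.
Above Gus: {Dax, Yara, Lior, Cleo, Wes}. Below Omar: {Hana, Paz, Yara, Lior}.
Intersection: {Yara, Lior} — 2.

2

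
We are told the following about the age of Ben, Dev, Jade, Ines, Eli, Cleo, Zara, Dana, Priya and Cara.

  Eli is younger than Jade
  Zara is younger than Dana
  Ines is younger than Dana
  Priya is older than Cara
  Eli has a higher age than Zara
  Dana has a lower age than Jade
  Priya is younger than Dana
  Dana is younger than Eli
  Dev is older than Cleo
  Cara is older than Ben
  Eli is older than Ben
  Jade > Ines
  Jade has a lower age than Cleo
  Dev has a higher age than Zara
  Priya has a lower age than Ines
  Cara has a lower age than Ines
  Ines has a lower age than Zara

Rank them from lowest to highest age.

The consecutive links are each given: Ben < Cara; Cara < Priya; Priya < Ines; Ines < Zara; Zara < Dana; Dana < Eli; Eli < Jade; Jade < Cleo; Cleo < Dev.

Ben < Cara < Priya < Ines < Zara < Dana < Eli < Jade < Cleo < Dev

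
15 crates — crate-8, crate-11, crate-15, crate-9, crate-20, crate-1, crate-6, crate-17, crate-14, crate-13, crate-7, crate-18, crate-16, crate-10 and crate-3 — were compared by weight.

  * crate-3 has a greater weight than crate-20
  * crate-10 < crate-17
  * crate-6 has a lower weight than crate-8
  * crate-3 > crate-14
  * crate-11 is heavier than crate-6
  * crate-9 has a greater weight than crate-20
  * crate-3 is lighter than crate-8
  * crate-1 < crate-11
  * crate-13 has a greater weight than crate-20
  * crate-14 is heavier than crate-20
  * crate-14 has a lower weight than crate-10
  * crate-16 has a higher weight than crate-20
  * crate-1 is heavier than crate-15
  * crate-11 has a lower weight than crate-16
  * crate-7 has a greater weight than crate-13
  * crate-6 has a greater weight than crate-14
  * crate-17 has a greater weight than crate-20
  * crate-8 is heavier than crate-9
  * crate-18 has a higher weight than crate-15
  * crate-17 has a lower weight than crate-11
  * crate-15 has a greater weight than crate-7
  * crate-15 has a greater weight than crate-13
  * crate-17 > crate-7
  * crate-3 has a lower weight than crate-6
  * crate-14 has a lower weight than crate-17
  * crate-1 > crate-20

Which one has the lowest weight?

Chaining upward from crate-20: directly above it, crate-14, crate-13, crate-3, crate-9, crate-17, crate-1, crate-16; then crate-10, crate-7, crate-15, crate-6, crate-11, crate-8; then crate-18.
That covers every other element, and nothing is given below crate-20, so crate-20 is the lowest weight.

crate-20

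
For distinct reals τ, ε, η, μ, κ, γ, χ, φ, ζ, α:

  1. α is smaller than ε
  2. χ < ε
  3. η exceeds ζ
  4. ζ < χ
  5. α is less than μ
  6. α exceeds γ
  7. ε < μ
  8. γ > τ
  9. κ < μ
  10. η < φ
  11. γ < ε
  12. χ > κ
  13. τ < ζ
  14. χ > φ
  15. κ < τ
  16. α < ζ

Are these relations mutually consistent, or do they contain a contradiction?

consistent

Every relation is compatible with κ < τ < γ < α < ζ < η < φ < χ < ε < μ; the set is consistent.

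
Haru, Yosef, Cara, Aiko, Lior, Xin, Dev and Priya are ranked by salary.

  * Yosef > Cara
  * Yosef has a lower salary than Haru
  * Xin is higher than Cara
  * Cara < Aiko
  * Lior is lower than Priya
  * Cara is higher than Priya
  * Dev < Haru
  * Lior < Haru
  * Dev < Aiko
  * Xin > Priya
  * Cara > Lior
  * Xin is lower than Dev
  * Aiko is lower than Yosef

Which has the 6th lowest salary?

Piecing the relations together gives one ordering: Lior < Priya < Cara < Xin < Dev < Aiko < Yosef < Haru.
The 6th smallest is Aiko.

Aiko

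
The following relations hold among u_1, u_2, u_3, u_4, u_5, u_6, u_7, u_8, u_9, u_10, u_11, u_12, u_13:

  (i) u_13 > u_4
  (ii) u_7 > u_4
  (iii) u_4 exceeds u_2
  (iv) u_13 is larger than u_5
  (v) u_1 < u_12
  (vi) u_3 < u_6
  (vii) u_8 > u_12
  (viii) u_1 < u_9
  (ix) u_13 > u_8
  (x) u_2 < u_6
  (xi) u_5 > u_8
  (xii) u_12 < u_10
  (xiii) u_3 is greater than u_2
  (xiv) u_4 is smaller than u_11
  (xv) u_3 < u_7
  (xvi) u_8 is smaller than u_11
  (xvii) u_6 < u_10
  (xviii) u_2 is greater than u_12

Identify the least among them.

Chaining upward from u_1: directly above it, u_12, u_9; then u_2, u_8, u_10; then u_3, u_4, u_6, u_5, u_11, u_13; then u_7.
That covers every other element, and nothing is given below u_1, so u_1 is the least.

u_1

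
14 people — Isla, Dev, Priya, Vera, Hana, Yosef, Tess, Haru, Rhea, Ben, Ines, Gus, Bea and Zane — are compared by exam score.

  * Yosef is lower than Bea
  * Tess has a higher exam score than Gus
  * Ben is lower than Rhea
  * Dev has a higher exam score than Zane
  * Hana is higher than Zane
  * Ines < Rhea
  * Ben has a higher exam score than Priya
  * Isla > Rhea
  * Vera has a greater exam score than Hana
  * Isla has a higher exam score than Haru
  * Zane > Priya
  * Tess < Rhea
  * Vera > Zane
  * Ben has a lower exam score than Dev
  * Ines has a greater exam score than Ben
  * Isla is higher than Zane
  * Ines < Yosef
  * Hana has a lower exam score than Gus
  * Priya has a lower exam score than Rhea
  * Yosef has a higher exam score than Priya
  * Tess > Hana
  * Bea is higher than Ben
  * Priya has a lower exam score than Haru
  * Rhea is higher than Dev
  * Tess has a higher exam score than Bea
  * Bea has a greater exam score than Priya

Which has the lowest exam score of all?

Priya

Zane is not least since Priya < Zane; Hana is not least since Zane < Hana; Ben is not least since Priya < Ben; Vera is not least since Hana < Vera; Dev is not least since Zane < Dev; Haru is not least since Priya < Haru; Gus is not least since Hana < Gus; Ines is not least since Ben < Ines; Yosef is not least since Ines < Yosef; Bea is not least since Ben < Bea; Tess is not least since Hana < Tess; Rhea is not least since Ines < Rhea; Isla is not least since Rhea < Isla.
Only Priya has nothing below it, so Priya is the lowest exam score.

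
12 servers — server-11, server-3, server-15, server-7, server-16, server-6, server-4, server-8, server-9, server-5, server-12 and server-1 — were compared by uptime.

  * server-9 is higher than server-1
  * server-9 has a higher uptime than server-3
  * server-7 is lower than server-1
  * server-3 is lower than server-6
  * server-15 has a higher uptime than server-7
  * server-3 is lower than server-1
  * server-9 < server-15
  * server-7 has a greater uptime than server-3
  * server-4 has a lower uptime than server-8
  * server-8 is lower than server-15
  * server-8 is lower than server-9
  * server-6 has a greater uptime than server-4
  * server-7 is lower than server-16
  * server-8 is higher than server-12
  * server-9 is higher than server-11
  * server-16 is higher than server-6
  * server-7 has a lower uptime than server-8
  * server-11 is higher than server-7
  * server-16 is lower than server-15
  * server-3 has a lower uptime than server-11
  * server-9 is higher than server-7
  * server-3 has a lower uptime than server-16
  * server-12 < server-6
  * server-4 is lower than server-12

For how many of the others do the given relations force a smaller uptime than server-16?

Directly below server-16: server-3, server-7, server-6.
One step further: server-4, server-12 (5 so far).
No other element is forced below server-16 by the given relations, so the count is 5.

5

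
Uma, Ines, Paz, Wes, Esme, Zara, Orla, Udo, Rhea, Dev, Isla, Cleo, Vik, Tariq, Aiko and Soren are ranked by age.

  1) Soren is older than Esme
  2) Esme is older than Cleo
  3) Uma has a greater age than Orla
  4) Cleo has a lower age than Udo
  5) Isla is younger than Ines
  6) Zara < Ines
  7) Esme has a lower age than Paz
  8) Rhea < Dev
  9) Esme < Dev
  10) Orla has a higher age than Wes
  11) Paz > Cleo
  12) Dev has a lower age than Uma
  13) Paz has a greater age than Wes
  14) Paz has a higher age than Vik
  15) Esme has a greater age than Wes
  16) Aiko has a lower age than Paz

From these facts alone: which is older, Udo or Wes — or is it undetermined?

Following every chain through Wes: above Wes we get Esme, Soren, Dev, Orla, Uma, Paz.
Udo is not reached, and no chain runs the other way from Udo to Wes.
So the given relations leave the order of Wes and Udo undetermined.

undetermined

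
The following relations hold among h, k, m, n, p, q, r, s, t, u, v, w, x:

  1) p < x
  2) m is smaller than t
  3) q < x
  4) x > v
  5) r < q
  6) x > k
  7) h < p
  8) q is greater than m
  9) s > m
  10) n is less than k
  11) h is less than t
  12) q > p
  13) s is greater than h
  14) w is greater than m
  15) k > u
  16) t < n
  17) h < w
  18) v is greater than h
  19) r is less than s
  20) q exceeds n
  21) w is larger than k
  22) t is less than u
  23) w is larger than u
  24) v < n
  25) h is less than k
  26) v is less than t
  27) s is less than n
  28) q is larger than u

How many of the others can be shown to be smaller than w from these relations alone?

Directly below w: h, m, u, k.
One step further: t, n (6 so far).
One step further: s, v (8 so far).
One step further: r (9 so far).
Nothing else is reachable below w; 9 in all.

9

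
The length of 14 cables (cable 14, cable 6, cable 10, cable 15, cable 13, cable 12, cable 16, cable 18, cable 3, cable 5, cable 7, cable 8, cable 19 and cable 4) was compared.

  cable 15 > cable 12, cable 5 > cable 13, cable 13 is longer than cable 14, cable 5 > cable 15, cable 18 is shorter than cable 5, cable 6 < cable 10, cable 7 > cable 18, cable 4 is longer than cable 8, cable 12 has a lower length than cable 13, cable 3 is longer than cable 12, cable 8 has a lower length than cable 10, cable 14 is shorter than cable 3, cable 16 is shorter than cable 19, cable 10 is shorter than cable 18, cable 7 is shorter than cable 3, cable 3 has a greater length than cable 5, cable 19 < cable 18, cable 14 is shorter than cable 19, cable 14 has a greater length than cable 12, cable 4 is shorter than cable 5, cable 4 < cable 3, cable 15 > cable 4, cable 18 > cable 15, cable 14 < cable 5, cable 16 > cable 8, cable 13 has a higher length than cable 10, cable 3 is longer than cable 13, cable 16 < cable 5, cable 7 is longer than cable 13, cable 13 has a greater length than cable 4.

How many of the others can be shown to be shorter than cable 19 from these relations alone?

Directly below cable 19: cable 16, cable 14.
One step further: cable 8, cable 12 (4 so far).
No other element is forced below cable 19 by the given relations, so the count is 4.

4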